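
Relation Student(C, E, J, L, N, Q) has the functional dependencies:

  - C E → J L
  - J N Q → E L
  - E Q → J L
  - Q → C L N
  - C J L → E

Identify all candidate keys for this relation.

{E, Q}⁺: EQ→JL adds J, L; Q→CLN adds C, N → {C, E, J, L, N, Q}. Minimal: {Q}⁺ = {C, L, N, Q}; {E}⁺ = {E} — none reach the full schema.
{J, Q}⁺: Q→CLN adds C, L, N; CJL→E adds E → {C, E, J, L, N, Q}. Minimal: {Q}⁺ = {C, L, N, Q}; {J}⁺ = {J} — none reach the full schema.
Any other superkey contains one of these as a subset, so there are no further candidate keys.

EQ, JQ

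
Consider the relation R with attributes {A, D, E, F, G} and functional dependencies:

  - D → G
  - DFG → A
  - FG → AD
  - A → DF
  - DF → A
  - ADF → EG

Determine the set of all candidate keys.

(A), (D, F), (F, G)

{A}⁺: A→DF adds D, F; ADF→EG adds E, G → {A, D, E, F, G}.
{D, F}⁺: D→G adds G; DFG→A adds A; ADF→EG adds E → {A, D, E, F, G}. Minimal: {F}⁺ = {F}; {D}⁺ = {D, G} — none reach the full schema.
{F, G}⁺: FG→AD adds A, D; ADF→EG adds E → {A, D, E, F, G}. Minimal: {G}⁺ = {G}; {F}⁺ = {F} — none reach the full schema.
Any other superkey contains one of these as a subset, so there are no further candidate keys.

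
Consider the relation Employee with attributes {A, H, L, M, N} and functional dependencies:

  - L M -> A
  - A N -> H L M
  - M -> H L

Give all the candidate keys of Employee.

Attribute N never appears on the right-hand side of any dependency, so N must belong to every candidate key.
{N}⁺ = {N}, which is not all of the schema, so we must add further attributes.
{A, N}⁺: AN→HLM adds H, L, M → {A, H, L, M, N}. Minimal: {N}⁺ = {N}; {A}⁺ = {A} — none reach the full schema.
{M, N}⁺: M→HL adds H, L; LM→A adds A → {A, H, L, M, N}. Minimal: {N}⁺ = {N}; {M}⁺ = {A, H, L, M} — none reach the full schema.
Any other superkey contains one of these as a subset, so there are no further candidate keys.

(A, N), (M, N)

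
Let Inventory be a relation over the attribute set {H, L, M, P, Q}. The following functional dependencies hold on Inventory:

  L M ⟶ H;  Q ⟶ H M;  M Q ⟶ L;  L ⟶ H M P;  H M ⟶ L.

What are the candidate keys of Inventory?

Attribute Q never appears on the right-hand side of any dependency, so Q must belong to every candidate key.
{Q}⁺ = {H, L, M, P, Q}, which is all of the schema, so {Q} is the only candidate key.

Q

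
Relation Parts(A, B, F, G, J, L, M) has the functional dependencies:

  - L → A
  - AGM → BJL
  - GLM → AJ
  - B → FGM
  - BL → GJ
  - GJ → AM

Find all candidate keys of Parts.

AB, BJ, BL, GJ, AGM, GLM

{A, B}⁺: B→FGM adds F, G, M; AGM→BJL adds J, L → {A, B, F, G, J, L, M}. Minimal: {B}⁺ = {B, F, G, M}; {A}⁺ = {A} — none reach the full schema.
{B, J}⁺: B→FGM adds F, G, M; GJ→AM adds A; AGM→BJL adds L → {A, B, F, G, J, L, M}. Minimal: {J}⁺ = {J}; {B}⁺ = {B, F, G, M} — none reach the full schema.
{B, L}⁺: L→A adds A; B→FGM adds F, G, M; BL→GJ adds J → {A, B, F, G, J, L, M}. Minimal: {L}⁺ = {A, L}; {B}⁺ = {B, F, G, M} — none reach the full schema.
{G, J}⁺: GJ→AM adds A, M; AGM→BJL adds B, L; B→FGM adds F → {A, B, F, G, J, L, M}. Minimal: {J}⁺ = {J}; {G}⁺ = {G} — none reach the full schema.
{A, G, M}⁺: AGM→BJL adds B, J, L; B→FGM adds F → {A, B, F, G, J, L, M}. Minimal: {G, M}⁺ = {G, M}; {A, M}⁺ = {A, M}; {A, G}⁺ = {A, G} — none reach the full schema.
{G, L, M}⁺: L→A adds A; AGM→BJL adds B, J; B→FGM adds F → {A, B, F, G, J, L, M}. Minimal: {L, M}⁺ = {A, L, M}; {G, M}⁺ = {G, M}; {G, L}⁺ = {A, G, L} — none reach the full schema.
Any other superkey contains one of these as a subset, so there are no further candidate keys.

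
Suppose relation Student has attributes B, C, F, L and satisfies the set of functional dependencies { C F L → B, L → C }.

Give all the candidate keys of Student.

FL

{F, L}⁺: L→C adds C; CFL→B adds B → {B, C, F, L}.
No other minimal superkey exists.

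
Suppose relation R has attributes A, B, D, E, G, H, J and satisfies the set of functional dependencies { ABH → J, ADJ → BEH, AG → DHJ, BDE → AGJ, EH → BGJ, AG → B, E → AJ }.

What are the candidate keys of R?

{A, G}⁺: AG→DHJ adds D, H, J; AG→B adds B; ADJ→BEH adds E → {A, B, D, E, G, H, J}. Minimal: {G}⁺ = {G}; {A}⁺ = {A} — none reach the full schema.
{D, E}⁺: E→AJ adds A, J; ADJ→BEH adds B, H; BDE→AGJ adds G → {A, B, D, E, G, H, J}. Minimal: {E}⁺ = {A, E, J}; {D}⁺ = {D} — none reach the full schema.
{E, G}⁺: E→AJ adds A, J; AG→DHJ adds D, H; EH→BGJ adds B → {A, B, D, E, G, H, J}. Minimal: {G}⁺ = {G}; {E}⁺ = {A, E, J} — none reach the full schema.
{E, H}⁺: EH→BGJ adds B, G, J; E→AJ adds A; AG→DHJ adds D → {A, B, D, E, G, H, J}. Minimal: {H}⁺ = {H}; {E}⁺ = {A, E, J} — none reach the full schema.
{A, D, J}⁺: ADJ→BEH adds B, E, H; BDE→AGJ adds G → {A, B, D, E, G, H, J}. Minimal: {D, J}⁺ = {D, J}; {A, J}⁺ = {A, J}; {A, D}⁺ = {A, D} — none reach the full schema.
{A, B, D, H}⁺: ABH→J adds J; ADJ→BEH adds E; BDE→AGJ adds G → {A, B, D, E, G, H, J}. Minimal: {B, D, H}⁺ = {B, D, H}; {A, D, H}⁺ = {A, D, H}; {A, B, H}⁺ = {A, B, H, J}; … — none reach the full schema.
Any other superkey contains one of these as a subset, so there are no further candidate keys.

(A, G), (D, E), (E, G), (E, H), (A, D, J), (A, B, D, H)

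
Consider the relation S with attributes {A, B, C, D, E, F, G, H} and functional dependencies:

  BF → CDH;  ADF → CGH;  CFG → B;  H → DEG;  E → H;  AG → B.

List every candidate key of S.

Attributes A, F never appear on any right-hand side, so every candidate key must contain {A, F}.
{A, F}⁺ = {A, F}, which is not all of the schema, so we must add further attributes.
{A, B, F}⁺: BF→CDH adds C, D, H; ADF→CGH adds G; H→DEG adds E → {A, B, C, D, E, F, G, H}. Minimal: {B, F}⁺ = {B, C, D, E, F, G, H}; {A, F}⁺ = {A, F}; {A, B}⁺ = {A, B} — none reach the full schema.
{A, D, F}⁺: ADF→CGH adds C, G, H; CFG→B adds B; H→DEG adds E → {A, B, C, D, E, F, G, H}. Minimal: {D, F}⁺ = {D, F}; {A, F}⁺ = {A, F}; {A, D}⁺ = {A, D} — none reach the full schema.
{A, E, F}⁺: E→H adds H; H→DEG adds D, G; AG→B adds B; BF→CDH adds C → {A, B, C, D, E, F, G, H}. Minimal: {E, F}⁺ = {D, E, F, G, H}; {A, F}⁺ = {A, F}; {A, E}⁺ = {A, B, D, E, G, H} — none reach the full schema.
{A, F, G}⁺: AG→B adds B; BF→CDH adds C, D, H; H→DEG adds E → {A, B, C, D, E, F, G, H}. Minimal: {F, G}⁺ = {F, G}; {A, G}⁺ = {A, B, G}; {A, F}⁺ = {A, F} — none reach the full schema.
{A, F, H}⁺: H→DEG adds D, E, G; AG→B adds B; BF→CDH adds C → {A, B, C, D, E, F, G, H}. Minimal: {F, H}⁺ = {D, E, F, G, H}; {A, H}⁺ = {A, B, D, E, G, H}; {A, F}⁺ = {A, F} — none reach the full schema.

{A, B, F}, {A, D, F}, {A, E, F}, {A, F, G}, {A, F, H}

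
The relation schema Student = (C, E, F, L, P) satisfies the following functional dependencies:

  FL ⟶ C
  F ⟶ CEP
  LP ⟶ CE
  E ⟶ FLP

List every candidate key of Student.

{E}, {F}, {L, P}

{E}⁺: E→FLP adds F, L, P; FL→C adds C → {C, E, F, L, P}.
{F}⁺: F→CEP adds C, E, P; E→FLP adds L → {C, E, F, L, P}.
{L, P}⁺: LP→CE adds C, E; E→FLP adds F → {C, E, F, L, P}. Minimal: {P}⁺ = {P}; {L}⁺ = {L} — none reach the full schema.
Any other superkey contains one of these as a subset, so there are no further candidate keys.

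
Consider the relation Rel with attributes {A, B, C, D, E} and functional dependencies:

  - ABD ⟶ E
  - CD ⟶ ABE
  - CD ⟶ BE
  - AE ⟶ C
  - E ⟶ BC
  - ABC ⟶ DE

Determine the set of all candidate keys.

{A, E}⁺: AE→C adds C; E→BC adds B; ABC→DE adds D → {A, B, C, D, E}. Minimal: {E}⁺ = {B, C, E}; {A}⁺ = {A} — none reach the full schema.
{C, D}⁺: CD→ABE adds A, B, E → {A, B, C, D, E}. Minimal: {D}⁺ = {D}; {C}⁺ = {C} — none reach the full schema.
{D, E}⁺: E→BC adds B, C; CD→ABE adds A → {A, B, C, D, E}. Minimal: {E}⁺ = {B, C, E}; {D}⁺ = {D} — none reach the full schema.
{A, B, C}⁺: ABC→DE adds D, E → {A, B, C, D, E}. Minimal: {B, C}⁺ = {B, C}; {A, C}⁺ = {A, C}; {A, B}⁺ = {A, B} — none reach the full schema.
{A, B, D}⁺: ABD→E adds E; AE→C adds C → {A, B, C, D, E}. Minimal: {B, D}⁺ = {B, D}; {A, D}⁺ = {A, D}; {A, B}⁺ = {A, B} — none reach the full schema.
Any other superkey contains one of these as a subset, so there are no further candidate keys.

{A, E}; {C, D}; {D, E}; {A, B, C}; {A, B, D}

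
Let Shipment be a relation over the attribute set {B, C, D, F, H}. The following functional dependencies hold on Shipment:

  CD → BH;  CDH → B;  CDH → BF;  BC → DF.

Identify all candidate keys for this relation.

{B, C}, {C, D}

Attribute C never appears on the right-hand side of any dependency, so C must belong to every candidate key.
{C}⁺ = {C}, which is not all of the schema, so we must add further attributes.
{B, C}⁺: BC→DF adds D, F; CD→BH adds H → {B, C, D, F, H}. Minimal: {C}⁺ = {C}; {B}⁺ = {B} — none reach the full schema.
{C, D}⁺: CD→BH adds B, H; CDH→BF adds F → {B, C, D, F, H}. Minimal: {D}⁺ = {D}; {C}⁺ = {C} — none reach the full schema.
Any other superkey contains one of these as a subset, so there are no further candidate keys.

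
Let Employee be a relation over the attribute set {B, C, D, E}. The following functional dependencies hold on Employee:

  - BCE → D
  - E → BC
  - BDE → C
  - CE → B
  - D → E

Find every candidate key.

{D}, {E}

{D}⁺: D→E adds E; E→BC adds B, C → {B, C, D, E}.
{E}⁺: E→BC adds B, C; BCE→D adds D → {B, C, D, E}.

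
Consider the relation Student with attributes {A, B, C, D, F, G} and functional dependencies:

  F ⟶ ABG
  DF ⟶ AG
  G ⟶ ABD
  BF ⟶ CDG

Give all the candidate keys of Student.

{F}⁺: F→ABG adds A, B, G; G→ABD adds D; BF→CDG adds C → {A, B, C, D, F, G}.
No other minimal superkey exists.

(F)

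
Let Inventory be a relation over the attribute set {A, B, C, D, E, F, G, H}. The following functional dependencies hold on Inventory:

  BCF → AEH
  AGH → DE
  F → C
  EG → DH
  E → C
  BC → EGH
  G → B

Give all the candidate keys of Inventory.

{B, F}⁺: F→C adds C; BC→EGH adds E, G, H; BCF→AEH adds A; AGH→DE adds D → {A, B, C, D, E, F, G, H}. Minimal: {F}⁺ = {C, F}; {B}⁺ = {B} — none reach the full schema.
{F, G}⁺: F→C adds C; G→B adds B; BCF→AEH adds A, E, H; AGH→DE adds D → {A, B, C, D, E, F, G, H}. Minimal: {G}⁺ = {B, G}; {F}⁺ = {C, F} — none reach the full schema.

BF, FG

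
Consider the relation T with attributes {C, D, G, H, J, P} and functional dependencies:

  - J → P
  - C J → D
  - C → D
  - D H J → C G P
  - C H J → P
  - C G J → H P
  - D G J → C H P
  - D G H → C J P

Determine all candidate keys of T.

CGH, CGJ, CHJ, DGH, DGJ, DHJ

{C, G, H}⁺: C→D adds D; DGH→CJP adds J, P → {C, D, G, H, J, P}.
{C, G, J}⁺: J→P adds P; CJ→D adds D; CGJ→HP adds H → {C, D, G, H, J, P}.
{C, H, J}⁺: J→P adds P; CJ→D adds D; DHJ→CGP adds G → {C, D, G, H, J, P}.
{D, G, H}⁺: DGH→CJP adds C, J, P → {C, D, G, H, J, P}.
{D, G, J}⁺: J→P adds P; DGJ→CHP adds C, H → {C, D, G, H, J, P}.
{D, H, J}⁺: J→P adds P; DHJ→CGP adds C, G → {C, D, G, H, J, P}.
Any other superkey contains one of these as a subset, so there are no further candidate keys.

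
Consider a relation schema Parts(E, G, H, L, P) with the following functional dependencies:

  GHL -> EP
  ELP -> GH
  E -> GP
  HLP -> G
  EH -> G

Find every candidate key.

(E, L); (G, H, L); (H, L, P)

{E, L}⁺: E→GP adds G, P; ELP→GH adds H → {E, G, H, L, P}. Minimal: {L}⁺ = {L}; {E}⁺ = {E, G, P} — none reach the full schema.
{G, H, L}⁺: GHL→EP adds E, P → {E, G, H, L, P}. Minimal: {H, L}⁺ = {H, L}; {G, L}⁺ = {G, L}; {G, H}⁺ = {G, H} — none reach the full schema.
{H, L, P}⁺: HLP→G adds G; GHL→EP adds E → {E, G, H, L, P}. Minimal: {L, P}⁺ = {L, P}; {H, P}⁺ = {H, P}; {H, L}⁺ = {H, L} — none reach the full schema.
Any other superkey contains one of these as a subset, so there are no further candidate keys.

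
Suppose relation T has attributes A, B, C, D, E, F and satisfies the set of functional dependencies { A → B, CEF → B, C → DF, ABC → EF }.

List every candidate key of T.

{A, C}⁺: A→B adds B; C→DF adds D, F; ABC→EF adds E → {A, B, C, D, E, F}. Minimal: {C}⁺ = {C, D, F}; {A}⁺ = {A, B} — none reach the full schema.

AC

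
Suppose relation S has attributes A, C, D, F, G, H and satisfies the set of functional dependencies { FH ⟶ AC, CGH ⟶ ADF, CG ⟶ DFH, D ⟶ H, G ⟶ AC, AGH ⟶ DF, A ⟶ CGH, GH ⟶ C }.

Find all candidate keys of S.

{A}, {G}, {D, F}, {F, H}

{A}⁺: A→CGH adds C, G, H; CGH→ADF adds D, F → {A, C, D, F, G, H}.
{G}⁺: G→AC adds A, C; A→CGH adds H; CGH→ADF adds D, F → {A, C, D, F, G, H}.
{D, F}⁺: D→H adds H; FH→AC adds A, C; A→CGH adds G → {A, C, D, F, G, H}. Minimal: {F}⁺ = {F}; {D}⁺ = {D, H} — none reach the full schema.
{F, H}⁺: FH→AC adds A, C; A→CGH adds G; CGH→ADF adds D → {A, C, D, F, G, H}. Minimal: {H}⁺ = {H}; {F}⁺ = {F} — none reach the full schema.
Any other superkey contains one of these as a subset, so there are no further candidate keys.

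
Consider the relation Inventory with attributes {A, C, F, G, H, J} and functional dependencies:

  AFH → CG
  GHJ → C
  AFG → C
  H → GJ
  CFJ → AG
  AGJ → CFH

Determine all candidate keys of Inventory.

(A, H); (F, H); (A, G, J); (C, F, J)

{A, H}⁺: H→GJ adds G, J; AGJ→CFH adds C, F → {A, C, F, G, H, J}. Minimal: {H}⁺ = {C, G, H, J}; {A}⁺ = {A} — none reach the full schema.
{F, H}⁺: H→GJ adds G, J; GHJ→C adds C; CFJ→AG adds A → {A, C, F, G, H, J}. Minimal: {H}⁺ = {C, G, H, J}; {F}⁺ = {F} — none reach the full schema.
{A, G, J}⁺: AGJ→CFH adds C, F, H → {A, C, F, G, H, J}. Minimal: {G, J}⁺ = {G, J}; {A, J}⁺ = {A, J}; {A, G}⁺ = {A, G} — none reach the full schema.
{C, F, J}⁺: CFJ→AG adds A, G; AGJ→CFH adds H → {A, C, F, G, H, J}. Minimal: {F, J}⁺ = {F, J}; {C, J}⁺ = {C, J}; {C, F}⁺ = {C, F} — none reach the full schema.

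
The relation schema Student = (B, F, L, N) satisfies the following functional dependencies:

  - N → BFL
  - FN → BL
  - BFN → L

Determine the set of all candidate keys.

Attribute N never appears on the right-hand side of any dependency, so N must belong to every candidate key.
{N}⁺ = {B, F, L, N}, which is all of the schema, so {N} is the only candidate key.

{N}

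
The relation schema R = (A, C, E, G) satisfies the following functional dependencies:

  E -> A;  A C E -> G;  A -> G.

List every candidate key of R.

{C, E}

{C, E}⁺: E→A adds A; ACE→G adds G → {A, C, E, G}. Minimal: {E}⁺ = {A, E, G}; {C}⁺ = {C} — none reach the full schema.
No other minimal superkey exists.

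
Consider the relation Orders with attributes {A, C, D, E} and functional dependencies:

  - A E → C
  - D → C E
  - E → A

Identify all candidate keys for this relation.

{D}

Attribute D never appears on the right-hand side of any dependency, so D must belong to every candidate key.
{D}⁺ = {A, C, D, E}, which is all of the schema, so {D} is the only candidate key.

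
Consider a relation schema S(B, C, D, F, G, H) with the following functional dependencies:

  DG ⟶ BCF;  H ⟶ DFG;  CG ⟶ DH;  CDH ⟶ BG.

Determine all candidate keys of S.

{H}⁺: H→DFG adds D, F, G; DG→BCF adds B, C → {B, C, D, F, G, H}.
{C, G}⁺: CG→DH adds D, H; CDH→BG adds B; DG→BCF adds F → {B, C, D, F, G, H}. Minimal: {G}⁺ = {G}; {C}⁺ = {C} — none reach the full schema.
{D, G}⁺: DG→BCF adds B, C, F; CG→DH adds H → {B, C, D, F, G, H}. Minimal: {G}⁺ = {G}; {D}⁺ = {D} — none reach the full schema.

{H}, {C, G}, {D, G}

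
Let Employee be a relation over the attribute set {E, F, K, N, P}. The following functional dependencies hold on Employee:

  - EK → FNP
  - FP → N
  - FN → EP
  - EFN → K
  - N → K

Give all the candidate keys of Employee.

{E, K}⁺: EK→FNP adds F, N, P → {E, F, K, N, P}.
{E, N}⁺: N→K adds K; EK→FNP adds F, P → {E, F, K, N, P}.
{F, N}⁺: FN→EP adds E, P; EFN→K adds K → {E, F, K, N, P}.
{F, P}⁺: FP→N adds N; FN→EP adds E; EFN→K adds K → {E, F, K, N, P}.

EK, EN, FN, FP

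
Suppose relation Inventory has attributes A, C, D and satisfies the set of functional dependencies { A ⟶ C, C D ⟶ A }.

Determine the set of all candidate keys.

{A, D}⁺: A→C adds C → {A, C, D}.
{C, D}⁺: CD→A adds A → {A, C, D}.
Any other superkey contains one of these as a subset, so there are no further candidate keys.

AD, CD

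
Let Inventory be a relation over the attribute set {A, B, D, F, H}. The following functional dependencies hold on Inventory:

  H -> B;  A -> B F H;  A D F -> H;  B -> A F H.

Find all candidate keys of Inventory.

Attribute D never appears on the right-hand side of any dependency, so D must belong to every candidate key.
{D}⁺ = {D}, which is not all of the schema, so we must add further attributes.
{A, D}⁺: A→BFH adds B, F, H → {A, B, D, F, H}. Minimal: {D}⁺ = {D}; {A}⁺ = {A, B, F, H} — none reach the full schema.
{B, D}⁺: B→AFH adds A, F, H → {A, B, D, F, H}. Minimal: {D}⁺ = {D}; {B}⁺ = {A, B, F, H} — none reach the full schema.
{D, H}⁺: H→B adds B; B→AFH adds A, F → {A, B, D, F, H}. Minimal: {H}⁺ = {A, B, F, H}; {D}⁺ = {D} — none reach the full schema.
Any other superkey contains one of these as a subset, so there are no further candidate keys.

{A, D}, {B, D}, {D, H}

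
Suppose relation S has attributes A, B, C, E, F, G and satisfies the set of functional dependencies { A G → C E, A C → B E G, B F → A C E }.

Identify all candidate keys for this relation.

{B, F}, {A, C, F}, {A, F, G}

Attribute F never appears on the right-hand side of any dependency, so F must belong to every candidate key.
{F}⁺ = {F}, which is not all of the schema, so we must add further attributes.
{B, F}⁺: BF→ACE adds A, C, E; AC→BEG adds G → {A, B, C, E, F, G}.
{A, C, F}⁺: AC→BEG adds B, E, G → {A, B, C, E, F, G}.
{A, F, G}⁺: AG→CE adds C, E; AC→BEG adds B → {A, B, C, E, F, G}.
Any other superkey contains one of these as a subset, so there are no further candidate keys.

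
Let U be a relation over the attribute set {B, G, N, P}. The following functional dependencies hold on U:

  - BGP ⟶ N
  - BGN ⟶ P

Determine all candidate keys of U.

Attributes B, G never appear on any right-hand side, so every candidate key must contain {B, G}.
{B, G}⁺ = {B, G}, which is not all of the schema, so we must add further attributes.
{B, G, N}⁺: BGN→P adds P → {B, G, N, P}. Minimal: {G, N}⁺ = {G, N}; {B, N}⁺ = {B, N}; {B, G}⁺ = {B, G} — none reach the full schema.
{B, G, P}⁺: BGP→N adds N → {B, G, N, P}. Minimal: {G, P}⁺ = {G, P}; {B, P}⁺ = {B, P}; {B, G}⁺ = {B, G} — none reach the full schema.
Any other superkey contains one of these as a subset, so there are no further candidate keys.

{B, G, N}; {B, G, P}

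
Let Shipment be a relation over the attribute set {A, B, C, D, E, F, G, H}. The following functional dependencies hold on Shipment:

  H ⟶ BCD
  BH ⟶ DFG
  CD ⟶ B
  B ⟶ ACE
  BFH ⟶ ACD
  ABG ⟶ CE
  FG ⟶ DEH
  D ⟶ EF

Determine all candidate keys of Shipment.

{H}⁺: H→BCD adds B, C, D; BH→DFG adds F, G; B→ACE adds A, E → {A, B, C, D, E, F, G, H}.
{D, G}⁺: D→EF adds E, F; FG→DEH adds H; H→BCD adds B, C; B→ACE adds A → {A, B, C, D, E, F, G, H}. Minimal: {G}⁺ = {G}; {D}⁺ = {D, E, F} — none reach the full schema.
{F, G}⁺: FG→DEH adds D, E, H; H→BCD adds B, C; B→ACE adds A → {A, B, C, D, E, F, G, H}. Minimal: {G}⁺ = {G}; {F}⁺ = {F} — none reach the full schema.

H, DG, FG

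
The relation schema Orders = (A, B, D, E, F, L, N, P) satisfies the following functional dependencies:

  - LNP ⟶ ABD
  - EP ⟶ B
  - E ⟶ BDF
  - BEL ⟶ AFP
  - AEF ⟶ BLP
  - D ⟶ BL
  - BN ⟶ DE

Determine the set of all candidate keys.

{B, N}, {D, N}, {E, N}, {L, N, P}

Attribute N never appears on the right-hand side of any dependency, so N must belong to every candidate key.
{N}⁺ = {N}, which is not all of the schema, so we must add further attributes.
{B, N}⁺: BN→DE adds D, E; E→BDF adds F; D→BL adds L; BEL→AFP adds A, P → {A, B, D, E, F, L, N, P}. Minimal: {N}⁺ = {N}; {B}⁺ = {B} — none reach the full schema.
{D, N}⁺: D→BL adds B, L; BN→DE adds E; E→BDF adds F; BEL→AFP adds A, P → {A, B, D, E, F, L, N, P}. Minimal: {N}⁺ = {N}; {D}⁺ = {B, D, L} — none reach the full schema.
{E, N}⁺: E→BDF adds B, D, F; D→BL adds L; BEL→AFP adds A, P → {A, B, D, E, F, L, N, P}. Minimal: {N}⁺ = {N}; {E}⁺ = {A, B, D, E, F, L, P} — none reach the full schema.
{L, N, P}⁺: LNP→ABD adds A, B, D; BN→DE adds E; E→BDF adds F → {A, B, D, E, F, L, N, P}. Minimal: {N, P}⁺ = {N, P}; {L, P}⁺ = {L, P}; {L, N}⁺ = {L, N} — none reach the full schema.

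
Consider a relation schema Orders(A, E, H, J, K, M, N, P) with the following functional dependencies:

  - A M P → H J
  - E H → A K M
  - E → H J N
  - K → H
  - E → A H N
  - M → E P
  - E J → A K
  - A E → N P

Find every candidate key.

(E); (M)

{E}⁺: E→HJN adds H, J, N; E→AHN adds A; EJ→AK adds K; AE→NP adds P; EH→AKM adds M → {A, E, H, J, K, M, N, P}.
{M}⁺: M→EP adds E, P; E→HJN adds H, J, N; E→AHN adds A; EJ→AK adds K → {A, E, H, J, K, M, N, P}.
Any other superkey contains one of these as a subset, so there are no further candidate keys.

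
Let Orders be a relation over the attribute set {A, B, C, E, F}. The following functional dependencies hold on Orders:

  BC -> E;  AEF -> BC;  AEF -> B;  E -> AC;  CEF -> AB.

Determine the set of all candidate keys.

Attribute F never appears on the right-hand side of any dependency, so F must belong to every candidate key.
{F}⁺ = {F}, which is not all of the schema, so we must add further attributes.
{E, F}⁺: E→AC adds A, C; CEF→AB adds B → {A, B, C, E, F}.
{B, C, F}⁺: BC→E adds E; E→AC adds A → {A, B, C, E, F}.

{E, F}, {B, C, F}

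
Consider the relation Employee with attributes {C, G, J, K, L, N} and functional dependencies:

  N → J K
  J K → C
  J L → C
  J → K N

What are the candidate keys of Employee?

{G, J, L}⁺: JL→C adds C; J→KN adds K, N → {C, G, J, K, L, N}. Minimal: {J, L}⁺ = {C, J, K, L, N}; {G, L}⁺ = {G, L}; {G, J}⁺ = {C, G, J, K, N} — none reach the full schema.
{G, L, N}⁺: N→JK adds J, K; JK→C adds C → {C, G, J, K, L, N}. Minimal: {L, N}⁺ = {C, J, K, L, N}; {G, N}⁺ = {C, G, J, K, N}; {G, L}⁺ = {G, L} — none reach the full schema.
Any other superkey contains one of these as a subset, so there are no further candidate keys.

{G, J, L}; {G, L, N}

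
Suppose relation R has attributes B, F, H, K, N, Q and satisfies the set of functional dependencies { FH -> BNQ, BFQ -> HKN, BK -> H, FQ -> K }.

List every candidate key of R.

Attribute F never appears on the right-hand side of any dependency, so F must belong to every candidate key.
{F}⁺ = {F}, which is not all of the schema, so we must add further attributes.
{F, H}⁺: FH→BNQ adds B, N, Q; BFQ→HKN adds K → {B, F, H, K, N, Q}. Minimal: {H}⁺ = {H}; {F}⁺ = {F} — none reach the full schema.
{B, F, K}⁺: BK→H adds H; FH→BNQ adds N, Q → {B, F, H, K, N, Q}. Minimal: {F, K}⁺ = {F, K}; {B, K}⁺ = {B, H, K}; {B, F}⁺ = {B, F} — none reach the full schema.
{B, F, Q}⁺: BFQ→HKN adds H, K, N → {B, F, H, K, N, Q}. Minimal: {F, Q}⁺ = {F, K, Q}; {B, Q}⁺ = {B, Q}; {B, F}⁺ = {B, F} — none reach the full schema.

FH, BFK, BFQ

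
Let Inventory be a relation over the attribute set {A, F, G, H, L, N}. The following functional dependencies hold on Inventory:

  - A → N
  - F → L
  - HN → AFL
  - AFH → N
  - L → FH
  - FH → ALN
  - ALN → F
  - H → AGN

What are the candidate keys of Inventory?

{F}⁺: F→L adds L; L→FH adds H; FH→ALN adds A, N; H→AGN adds G → {A, F, G, H, L, N}.
{H}⁺: H→AGN adds A, G, N; HN→AFL adds F, L → {A, F, G, H, L, N}.
{L}⁺: L→FH adds F, H; FH→ALN adds A, N; H→AGN adds G → {A, F, G, H, L, N}.
Any other superkey contains one of these as a subset, so there are no further candidate keys.

{F}; {H}; {L}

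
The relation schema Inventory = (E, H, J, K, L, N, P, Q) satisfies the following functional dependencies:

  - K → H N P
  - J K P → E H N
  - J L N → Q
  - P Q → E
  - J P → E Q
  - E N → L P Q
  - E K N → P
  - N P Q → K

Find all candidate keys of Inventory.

{J, K}⁺: K→HNP adds H, N, P; JKP→EHN adds E; JP→EQ adds Q; EN→LPQ adds L → {E, H, J, K, L, N, P, Q}.
{E, J, N}⁺: EN→LPQ adds L, P, Q; NPQ→K adds K; K→HNP adds H → {E, H, J, K, L, N, P, Q}.
{J, N, P}⁺: JP→EQ adds E, Q; EN→LPQ adds L; NPQ→K adds K; K→HNP adds H → {E, H, J, K, L, N, P, Q}.
Any other superkey contains one of these as a subset, so there are no further candidate keys.

JK, EJN, JNP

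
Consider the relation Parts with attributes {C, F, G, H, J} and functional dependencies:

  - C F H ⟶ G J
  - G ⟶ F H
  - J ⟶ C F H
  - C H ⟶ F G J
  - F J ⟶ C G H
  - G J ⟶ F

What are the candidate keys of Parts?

{J}⁺: J→CFH adds C, F, H; CH→FGJ adds G → {C, F, G, H, J}.
{C, G}⁺: G→FH adds F, H; CH→FGJ adds J → {C, F, G, H, J}. Minimal: {G}⁺ = {F, G, H}; {C}⁺ = {C} — none reach the full schema.
{C, H}⁺: CH→FGJ adds F, G, J → {C, F, G, H, J}. Minimal: {H}⁺ = {H}; {C}⁺ = {C} — none reach the full schema.
Any other superkey contains one of these as a subset, so there are no further candidate keys.

{J}, {C, G}, {C, H}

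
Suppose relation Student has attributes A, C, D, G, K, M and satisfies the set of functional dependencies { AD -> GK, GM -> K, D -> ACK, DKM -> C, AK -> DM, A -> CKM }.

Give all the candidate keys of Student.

{A}⁺: A→CKM adds C, K, M; AK→DM adds D; AD→GK adds G → {A, C, D, G, K, M}.
{D}⁺: D→ACK adds A, C, K; AK→DM adds M; AD→GK adds G → {A, C, D, G, K, M}.
Any other superkey contains one of these as a subset, so there are no further candidate keys.

{A}; {D}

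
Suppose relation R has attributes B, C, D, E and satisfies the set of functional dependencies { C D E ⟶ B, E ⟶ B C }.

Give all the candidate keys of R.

Attributes D, E never appear on any right-hand side, so every candidate key must contain {D, E}.
{D, E}⁺ = {B, C, D, E}, which is all of the schema, so {D, E} is the only candidate key.

{D, E}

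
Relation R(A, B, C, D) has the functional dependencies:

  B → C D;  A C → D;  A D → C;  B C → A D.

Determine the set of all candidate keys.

{B}

{B}⁺: B→CD adds C, D; BC→AD adds A → {A, B, C, D}.
No other minimal superkey exists.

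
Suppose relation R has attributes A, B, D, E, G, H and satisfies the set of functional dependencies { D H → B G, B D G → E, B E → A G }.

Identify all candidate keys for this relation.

Attributes D, H never appear on any right-hand side, so every candidate key must contain {D, H}.
{D, H}⁺ = {A, B, D, E, G, H}, which is all of the schema, so {D, H} is the only candidate key.

DH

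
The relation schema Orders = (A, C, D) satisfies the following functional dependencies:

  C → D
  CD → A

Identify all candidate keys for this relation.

{C}⁺: C→D adds D; CD→A adds A → {A, C, D}.

(C)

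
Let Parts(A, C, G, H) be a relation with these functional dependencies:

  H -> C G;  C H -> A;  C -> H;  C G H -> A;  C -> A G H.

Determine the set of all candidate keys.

{C}⁺: C→H adds H; C→AGH adds A, G → {A, C, G, H}.
{H}⁺: H→CG adds C, G; CH→A adds A → {A, C, G, H}.

C; H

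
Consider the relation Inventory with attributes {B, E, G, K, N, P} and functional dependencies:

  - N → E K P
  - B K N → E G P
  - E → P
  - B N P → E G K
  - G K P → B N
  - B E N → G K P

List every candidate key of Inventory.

{B, N}⁺: N→EKP adds E, K, P; BKN→EGP adds G → {B, E, G, K, N, P}.
{G, N}⁺: N→EKP adds E, K, P; GKP→BN adds B → {B, E, G, K, N, P}.
{E, G, K}⁺: E→P adds P; GKP→BN adds B, N → {B, E, G, K, N, P}.
{G, K, P}⁺: GKP→BN adds B, N; N→EKP adds E → {B, E, G, K, N, P}.

(B, N); (G, N); (E, G, K); (G, K, P)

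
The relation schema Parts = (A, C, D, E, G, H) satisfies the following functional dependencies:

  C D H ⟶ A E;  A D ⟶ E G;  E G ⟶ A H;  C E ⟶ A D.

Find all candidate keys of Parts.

{C, E}, {A, C, D}, {C, D, H}

Attribute C never appears on the right-hand side of any dependency, so C must belong to every candidate key.
{C}⁺ = {C}, which is not all of the schema, so we must add further attributes.
{C, E}⁺: CE→AD adds A, D; AD→EG adds G; EG→AH adds H → {A, C, D, E, G, H}. Minimal: {E}⁺ = {E}; {C}⁺ = {C} — none reach the full schema.
{A, C, D}⁺: AD→EG adds E, G; EG→AH adds H → {A, C, D, E, G, H}. Minimal: {C, D}⁺ = {C, D}; {A, D}⁺ = {A, D, E, G, H}; {A, C}⁺ = {A, C} — none reach the full schema.
{C, D, H}⁺: CDH→AE adds A, E; AD→EG adds G → {A, C, D, E, G, H}. Minimal: {D, H}⁺ = {D, H}; {C, H}⁺ = {C, H}; {C, D}⁺ = {C, D} — none reach the full schema.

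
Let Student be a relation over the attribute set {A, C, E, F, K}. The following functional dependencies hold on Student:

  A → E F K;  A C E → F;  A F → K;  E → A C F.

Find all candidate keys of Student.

{A}; {E}

{A}⁺: A→EFK adds E, F, K; E→ACF adds C → {A, C, E, F, K}.
{E}⁺: E→ACF adds A, C, F; A→EFK adds K → {A, C, E, F, K}.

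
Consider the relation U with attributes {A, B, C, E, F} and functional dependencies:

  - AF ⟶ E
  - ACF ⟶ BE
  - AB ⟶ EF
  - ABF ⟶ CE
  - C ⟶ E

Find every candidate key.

Attribute A never appears on the right-hand side of any dependency, so A must belong to every candidate key.
{A}⁺ = {A}, which is not all of the schema, so we must add further attributes.
{A, B}⁺: AB→EF adds E, F; ABF→CE adds C → {A, B, C, E, F}.
{A, C, F}⁺: AF→E adds E; ACF→BE adds B → {A, B, C, E, F}.

AB; ACF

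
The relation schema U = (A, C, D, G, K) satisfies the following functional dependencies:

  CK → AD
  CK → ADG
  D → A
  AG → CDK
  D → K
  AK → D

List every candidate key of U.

{A, G}⁺: AG→CDK adds C, D, K → {A, C, D, G, K}. Minimal: {G}⁺ = {G}; {A}⁺ = {A} — none reach the full schema.
{C, D}⁺: D→A adds A; D→K adds K; CK→ADG adds G → {A, C, D, G, K}. Minimal: {D}⁺ = {A, D, K}; {C}⁺ = {C} — none reach the full schema.
{C, K}⁺: CK→AD adds A, D; CK→ADG adds G → {A, C, D, G, K}. Minimal: {K}⁺ = {K}; {C}⁺ = {C} — none reach the full schema.
{D, G}⁺: D→A adds A; AG→CDK adds C, K → {A, C, D, G, K}. Minimal: {G}⁺ = {G}; {D}⁺ = {A, D, K} — none reach the full schema.

AG; CD; CK; DG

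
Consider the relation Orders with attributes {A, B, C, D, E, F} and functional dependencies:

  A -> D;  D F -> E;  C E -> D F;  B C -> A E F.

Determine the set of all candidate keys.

(B, C)

Attributes B, C never appear on any right-hand side, so every candidate key must contain {B, C}.
{B, C}⁺ = {A, B, C, D, E, F}, which is all of the schema, so {B, C} is the only candidate key.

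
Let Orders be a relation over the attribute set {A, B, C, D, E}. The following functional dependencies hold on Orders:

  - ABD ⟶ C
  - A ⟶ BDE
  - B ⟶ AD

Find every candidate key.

{A}; {B}

{A}⁺: A→BDE adds B, D, E; ABD→C adds C → {A, B, C, D, E}.
{B}⁺: B→AD adds A, D; ABD→C adds C; A→BDE adds E → {A, B, C, D, E}.
Any other superkey contains one of these as a subset, so there are no further candidate keys.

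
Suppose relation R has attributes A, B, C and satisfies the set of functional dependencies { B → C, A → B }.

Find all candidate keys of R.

{A}

Attribute A never appears on the right-hand side of any dependency, so A must belong to every candidate key.
{A}⁺ = {A, B, C}, which is all of the schema, so {A} is the only candidate key.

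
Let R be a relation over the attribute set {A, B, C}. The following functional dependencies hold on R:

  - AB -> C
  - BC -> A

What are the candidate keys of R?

(A, B), (B, C)

Attribute B never appears on the right-hand side of any dependency, so B must belong to every candidate key.
{B}⁺ = {B}, which is not all of the schema, so we must add further attributes.
{A, B}⁺: AB→C adds C → {A, B, C}. Minimal: {B}⁺ = {B}; {A}⁺ = {A} — none reach the full schema.
{B, C}⁺: BC→A adds A → {A, B, C}. Minimal: {C}⁺ = {C}; {B}⁺ = {B} — none reach the full schema.
Any other superkey contains one of these as a subset, so there are no further candidate keys.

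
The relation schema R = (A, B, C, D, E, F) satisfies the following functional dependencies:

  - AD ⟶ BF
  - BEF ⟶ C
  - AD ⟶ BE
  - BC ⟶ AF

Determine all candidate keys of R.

{A, D}, {B, C, D}, {B, D, E, F}

Attribute D never appears on the right-hand side of any dependency, so D must belong to every candidate key.
{D}⁺ = {D}, which is not all of the schema, so we must add further attributes.
{A, D}⁺: AD→BF adds B, F; AD→BE adds E; BEF→C adds C → {A, B, C, D, E, F}.
{B, C, D}⁺: BC→AF adds A, F; AD→BE adds E → {A, B, C, D, E, F}.
{B, D, E, F}⁺: BEF→C adds C; BC→AF adds A → {A, B, C, D, E, F}.
Any other superkey contains one of these as a subset, so there are no further candidate keys.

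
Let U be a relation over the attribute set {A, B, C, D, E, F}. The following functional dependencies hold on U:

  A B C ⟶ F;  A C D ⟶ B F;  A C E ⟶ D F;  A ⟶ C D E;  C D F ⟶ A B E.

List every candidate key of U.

{A}, {C, D, F}

{A}⁺: A→CDE adds C, D, E; ACD→BF adds B, F → {A, B, C, D, E, F}.
{C, D, F}⁺: CDF→ABE adds A, B, E → {A, B, C, D, E, F}. Minimal: {D, F}⁺ = {D, F}; {C, F}⁺ = {C, F}; {C, D}⁺ = {C, D} — none reach the full schema.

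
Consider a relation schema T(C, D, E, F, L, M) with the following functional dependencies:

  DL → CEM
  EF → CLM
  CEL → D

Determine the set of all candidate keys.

Attribute F never appears on the right-hand side of any dependency, so F must belong to every candidate key.
{F}⁺ = {F}, which is not all of the schema, so we must add further attributes.
{E, F}⁺: EF→CLM adds C, L, M; CEL→D adds D → {C, D, E, F, L, M}. Minimal: {F}⁺ = {F}; {E}⁺ = {E} — none reach the full schema.
{D, F, L}⁺: DL→CEM adds C, E, M → {C, D, E, F, L, M}. Minimal: {F, L}⁺ = {F, L}; {D, L}⁺ = {C, D, E, L, M}; {D, F}⁺ = {D, F} — none reach the full schema.
Any other superkey contains one of these as a subset, so there are no further candidate keys.

{E, F}, {D, F, L}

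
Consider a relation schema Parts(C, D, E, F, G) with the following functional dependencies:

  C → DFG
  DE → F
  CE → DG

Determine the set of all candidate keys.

{C, E}

Attributes C, E never appear on any right-hand side, so every candidate key must contain {C, E}.
{C, E}⁺ = {C, D, E, F, G}, which is all of the schema, so {C, E} is the only candidate key.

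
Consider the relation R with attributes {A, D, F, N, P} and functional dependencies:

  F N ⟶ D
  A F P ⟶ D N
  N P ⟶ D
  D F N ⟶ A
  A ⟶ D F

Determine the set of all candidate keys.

{A, P}, {F, N, P}

{A, P}⁺: A→DF adds D, F; AFP→DN adds N → {A, D, F, N, P}. Minimal: {P}⁺ = {P}; {A}⁺ = {A, D, F} — none reach the full schema.
{F, N, P}⁺: FN→D adds D; DFN→A adds A → {A, D, F, N, P}. Minimal: {N, P}⁺ = {D, N, P}; {F, P}⁺ = {F, P}; {F, N}⁺ = {A, D, F, N} — none reach the full schema.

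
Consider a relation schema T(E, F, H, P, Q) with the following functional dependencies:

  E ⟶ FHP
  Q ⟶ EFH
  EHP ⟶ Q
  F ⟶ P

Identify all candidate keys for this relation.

{E}⁺: E→FHP adds F, H, P; EHP→Q adds Q → {E, F, H, P, Q}.
{Q}⁺: Q→EFH adds E, F, H; F→P adds P → {E, F, H, P, Q}.
Any other superkey contains one of these as a subset, so there are no further candidate keys.

E, Q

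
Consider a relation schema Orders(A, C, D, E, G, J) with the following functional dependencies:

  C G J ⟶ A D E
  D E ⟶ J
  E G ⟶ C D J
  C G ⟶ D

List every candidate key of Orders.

EG, CGJ

Attribute G never appears on the right-hand side of any dependency, so G must belong to every candidate key.
{G}⁺ = {G}, which is not all of the schema, so we must add further attributes.
{E, G}⁺: EG→CDJ adds C, D, J; CGJ→ADE adds A → {A, C, D, E, G, J}.
{C, G, J}⁺: CGJ→ADE adds A, D, E → {A, C, D, E, G, J}.
Any other superkey contains one of these as a subset, so there are no further candidate keys.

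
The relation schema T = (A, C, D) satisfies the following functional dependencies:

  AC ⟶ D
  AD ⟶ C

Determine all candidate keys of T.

AC; AD

{A, C}⁺: AC→D adds D → {A, C, D}. Minimal: {C}⁺ = {C}; {A}⁺ = {A} — none reach the full schema.
{A, D}⁺: AD→C adds C → {A, C, D}. Minimal: {D}⁺ = {D}; {A}⁺ = {A} — none reach the full schema.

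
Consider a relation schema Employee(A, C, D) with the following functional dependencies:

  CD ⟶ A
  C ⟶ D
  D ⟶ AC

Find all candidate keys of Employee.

(C), (D)

{C}⁺: C→D adds D; D→AC adds A → {A, C, D}.
{D}⁺: D→AC adds A, C → {A, C, D}.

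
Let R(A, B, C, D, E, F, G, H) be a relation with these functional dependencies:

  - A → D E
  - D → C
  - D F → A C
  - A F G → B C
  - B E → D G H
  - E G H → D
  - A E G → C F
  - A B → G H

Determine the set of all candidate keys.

{A, B}⁺: A→DE adds D, E; D→C adds C; BE→DGH adds G, H; AEG→CF adds F → {A, B, C, D, E, F, G, H}. Minimal: {B}⁺ = {B}; {A}⁺ = {A, C, D, E} — none reach the full schema.
{A, G}⁺: A→DE adds D, E; D→C adds C; AEG→CF adds F; AFG→BC adds B; BE→DGH adds H → {A, B, C, D, E, F, G, H}. Minimal: {G}⁺ = {G}; {A}⁺ = {A, C, D, E} — none reach the full schema.
{B, D, F}⁺: D→C adds C; DF→AC adds A; AB→GH adds G, H; A→DE adds E → {A, B, C, D, E, F, G, H}. Minimal: {D, F}⁺ = {A, C, D, E, F}; {B, F}⁺ = {B, F}; {B, D}⁺ = {B, C, D} — none reach the full schema.
{B, E, F}⁺: BE→DGH adds D, G, H; D→C adds C; DF→AC adds A → {A, B, C, D, E, F, G, H}. Minimal: {E, F}⁺ = {E, F}; {B, F}⁺ = {B, F}; {B, E}⁺ = {B, C, D, E, G, H} — none reach the full schema.
{D, F, G}⁺: D→C adds C; DF→AC adds A; AFG→BC adds B; AB→GH adds H; A→DE adds E → {A, B, C, D, E, F, G, H}. Minimal: {F, G}⁺ = {F, G}; {D, G}⁺ = {C, D, G}; {D, F}⁺ = {A, C, D, E, F} — none reach the full schema.
{E, F, G, H}⁺: EGH→D adds D; D→C adds C; DF→AC adds A; AFG→BC adds B → {A, B, C, D, E, F, G, H}. Minimal: {F, G, H}⁺ = {F, G, H}; {E, G, H}⁺ = {C, D, E, G, H}; {E, F, H}⁺ = {E, F, H}; … — none reach the full schema.
Any other superkey contains one of these as a subset, so there are no further candidate keys.

(A, B), (A, G), (B, D, F), (B, E, F), (D, F, G), (E, F, G, H)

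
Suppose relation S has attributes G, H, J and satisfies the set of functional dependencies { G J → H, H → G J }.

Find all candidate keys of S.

{H}, {G, J}

{H}⁺: H→GJ adds G, J → {G, H, J}.
{G, J}⁺: GJ→H adds H → {G, H, J}. Minimal: {J}⁺ = {J}; {G}⁺ = {G} — none reach the full schema.
Any other superkey contains one of these as a subset, so there are no further candidate keys.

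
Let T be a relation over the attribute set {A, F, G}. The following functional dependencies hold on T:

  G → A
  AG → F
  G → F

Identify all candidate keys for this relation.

{G}

Attribute G never appears on the right-hand side of any dependency, so G must belong to every candidate key.
{G}⁺ = {A, F, G}, which is all of the schema, so {G} is the only candidate key.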